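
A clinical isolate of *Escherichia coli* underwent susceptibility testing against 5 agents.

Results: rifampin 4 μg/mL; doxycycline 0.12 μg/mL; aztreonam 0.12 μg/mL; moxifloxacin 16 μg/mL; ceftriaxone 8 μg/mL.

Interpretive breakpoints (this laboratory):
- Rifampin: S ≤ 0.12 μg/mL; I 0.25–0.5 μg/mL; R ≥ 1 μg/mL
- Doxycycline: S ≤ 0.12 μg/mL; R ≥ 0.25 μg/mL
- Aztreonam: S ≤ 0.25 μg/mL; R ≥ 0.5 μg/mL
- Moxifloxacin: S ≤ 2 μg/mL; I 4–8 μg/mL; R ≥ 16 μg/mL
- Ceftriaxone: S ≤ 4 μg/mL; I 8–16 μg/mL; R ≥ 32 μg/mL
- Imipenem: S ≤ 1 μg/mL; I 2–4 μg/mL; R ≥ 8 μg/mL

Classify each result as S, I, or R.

Rifampin: 4 μg/mL is ≥ 1 μg/mL → resistant
Doxycycline (0.12 μg/mL) ≤ 0.12 μg/mL — Susceptible
Aztreonam: 0.12 μg/mL is ≤ 0.25 μg/mL → Susceptible
Moxifloxacin: 16 μg/mL is ≥ 16 μg/mL → Resistant
Ceftriaxone: 8 μg/mL is in 8–16 μg/mL → Intermediate

R, S, S, R, I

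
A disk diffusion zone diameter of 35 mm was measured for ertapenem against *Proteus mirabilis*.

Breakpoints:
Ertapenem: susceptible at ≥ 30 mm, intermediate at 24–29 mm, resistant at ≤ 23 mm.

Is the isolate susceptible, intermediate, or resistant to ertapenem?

S

Ertapenem: 35 mm is ≥ 30 mm → S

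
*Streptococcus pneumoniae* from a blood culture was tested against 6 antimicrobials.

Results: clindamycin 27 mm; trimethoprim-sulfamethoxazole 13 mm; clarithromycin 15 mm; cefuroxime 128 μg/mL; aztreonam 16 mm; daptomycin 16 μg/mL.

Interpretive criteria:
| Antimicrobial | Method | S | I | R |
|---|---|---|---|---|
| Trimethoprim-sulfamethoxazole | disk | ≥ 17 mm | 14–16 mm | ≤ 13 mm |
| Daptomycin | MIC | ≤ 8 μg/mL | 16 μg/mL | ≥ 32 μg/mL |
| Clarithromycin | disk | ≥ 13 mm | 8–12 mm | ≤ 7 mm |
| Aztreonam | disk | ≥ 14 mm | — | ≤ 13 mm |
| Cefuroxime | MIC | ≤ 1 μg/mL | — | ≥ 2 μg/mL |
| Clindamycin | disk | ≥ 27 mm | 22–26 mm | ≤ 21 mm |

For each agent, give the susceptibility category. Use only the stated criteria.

Clindamycin: 27 mm is ≥ 27 mm → S
Trimethoprim-sulfamethoxazole: 13 mm is ≤ 13 mm → R
Clarithromycin (15 mm) ≥ 13 mm → Susceptible
Cefuroxime 128 μg/mL: ≥ 2 μg/mL → R
Aztreonam 16 mm: ≥ 14 mm — susceptible
Daptomycin (16 μg/mL) = 16 μg/mL → intermediate

S, R, S, R, S, I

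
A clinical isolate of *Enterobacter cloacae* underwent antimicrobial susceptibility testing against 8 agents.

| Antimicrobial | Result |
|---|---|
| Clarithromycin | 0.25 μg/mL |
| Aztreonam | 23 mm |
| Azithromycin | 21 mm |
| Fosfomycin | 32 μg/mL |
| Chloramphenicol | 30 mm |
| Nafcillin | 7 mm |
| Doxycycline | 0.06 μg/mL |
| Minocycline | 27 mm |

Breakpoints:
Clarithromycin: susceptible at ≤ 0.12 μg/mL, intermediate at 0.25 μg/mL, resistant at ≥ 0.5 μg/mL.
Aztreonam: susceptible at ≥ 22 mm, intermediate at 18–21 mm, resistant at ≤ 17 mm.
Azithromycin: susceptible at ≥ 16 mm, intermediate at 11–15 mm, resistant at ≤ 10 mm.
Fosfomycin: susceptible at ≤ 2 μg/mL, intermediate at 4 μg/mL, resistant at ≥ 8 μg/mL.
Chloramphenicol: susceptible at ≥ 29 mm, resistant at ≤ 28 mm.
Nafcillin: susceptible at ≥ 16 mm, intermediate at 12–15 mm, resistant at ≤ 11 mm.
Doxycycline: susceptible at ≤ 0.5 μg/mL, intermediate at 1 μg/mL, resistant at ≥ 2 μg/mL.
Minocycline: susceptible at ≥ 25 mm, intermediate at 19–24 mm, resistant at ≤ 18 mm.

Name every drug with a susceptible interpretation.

Clarithromycin: 0.25 μg/mL is = 0.25 μg/mL — intermediate
Aztreonam 23 mm: ≥ 22 mm → S
Azithromycin 21 mm: ≥ 16 mm — susceptible
Fosfomycin: 32 μg/mL is ≥ 8 μg/mL → R
Chloramphenicol (30 mm) ≥ 29 mm — S
Nafcillin: 7 mm is ≤ 11 mm ⇒ Resistant
Doxycycline: 0.06 μg/mL is ≤ 0.5 μg/mL → Susceptible
Minocycline (27 mm) ≥ 25 mm ⇒ susceptible

aztreonam, azithromycin, chloramphenicol, doxycycline, minocycline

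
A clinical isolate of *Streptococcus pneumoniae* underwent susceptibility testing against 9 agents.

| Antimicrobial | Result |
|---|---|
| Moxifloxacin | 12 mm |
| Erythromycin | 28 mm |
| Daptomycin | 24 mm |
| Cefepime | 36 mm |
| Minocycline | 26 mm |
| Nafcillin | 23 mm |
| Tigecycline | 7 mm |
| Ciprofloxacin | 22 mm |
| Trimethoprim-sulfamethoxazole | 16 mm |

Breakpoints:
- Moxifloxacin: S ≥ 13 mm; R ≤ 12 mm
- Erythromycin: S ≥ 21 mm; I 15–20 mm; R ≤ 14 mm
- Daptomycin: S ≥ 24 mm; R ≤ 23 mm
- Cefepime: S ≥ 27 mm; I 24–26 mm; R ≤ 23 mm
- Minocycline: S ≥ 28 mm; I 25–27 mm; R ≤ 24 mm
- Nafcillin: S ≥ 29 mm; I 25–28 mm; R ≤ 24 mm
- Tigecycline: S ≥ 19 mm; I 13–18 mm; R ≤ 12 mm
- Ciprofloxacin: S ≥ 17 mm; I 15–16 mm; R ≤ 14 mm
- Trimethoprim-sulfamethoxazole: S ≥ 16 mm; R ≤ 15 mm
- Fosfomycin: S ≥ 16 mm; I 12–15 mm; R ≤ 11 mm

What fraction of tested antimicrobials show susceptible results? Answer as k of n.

Moxifloxacin 12 mm: ≤ 12 mm → resistant
Erythromycin (28 mm) ≥ 21 mm — susceptible
Daptomycin 24 mm: ≥ 24 mm → S
Cefepime 36 mm: ≥ 27 mm — susceptible
Minocycline 26 mm: in 25–27 mm → I
Nafcillin: 23 mm is ≤ 24 mm ⇒ resistant
Tigecycline 7 mm: ≤ 12 mm — R
Ciprofloxacin 22 mm: ≥ 17 mm ⇒ Susceptible
Trimethoprim-sulfamethoxazole 16 mm: ≥ 16 mm → susceptible
Susceptible: 5/9

5 of 9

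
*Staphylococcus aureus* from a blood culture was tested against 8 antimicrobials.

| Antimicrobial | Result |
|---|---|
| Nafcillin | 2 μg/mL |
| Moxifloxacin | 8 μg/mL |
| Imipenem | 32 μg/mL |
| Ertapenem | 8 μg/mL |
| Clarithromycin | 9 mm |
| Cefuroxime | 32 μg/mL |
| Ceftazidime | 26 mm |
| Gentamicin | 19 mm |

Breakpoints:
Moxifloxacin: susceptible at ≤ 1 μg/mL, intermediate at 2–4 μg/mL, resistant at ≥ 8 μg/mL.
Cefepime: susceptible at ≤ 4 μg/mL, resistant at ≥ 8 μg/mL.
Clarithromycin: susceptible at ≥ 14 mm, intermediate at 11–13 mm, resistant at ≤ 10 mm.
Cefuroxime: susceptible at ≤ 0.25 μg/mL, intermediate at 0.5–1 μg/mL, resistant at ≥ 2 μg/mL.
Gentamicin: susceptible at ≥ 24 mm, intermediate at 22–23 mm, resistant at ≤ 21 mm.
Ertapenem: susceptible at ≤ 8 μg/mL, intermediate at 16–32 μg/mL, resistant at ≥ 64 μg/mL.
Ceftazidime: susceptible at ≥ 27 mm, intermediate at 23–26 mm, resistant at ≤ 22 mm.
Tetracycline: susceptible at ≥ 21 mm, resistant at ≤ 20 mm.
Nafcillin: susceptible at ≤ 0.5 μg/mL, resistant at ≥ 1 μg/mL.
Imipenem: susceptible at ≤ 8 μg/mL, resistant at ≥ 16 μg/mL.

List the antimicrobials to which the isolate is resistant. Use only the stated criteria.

nafcillin, moxifloxacin, imipenem, clarithromycin, cefuroxime, gentamicin

Nafcillin (2 μg/mL) ≥ 1 μg/mL — Resistant
Moxifloxacin (8 μg/mL) ≥ 8 μg/mL ⇒ resistant
Imipenem: 32 μg/mL is ≥ 16 μg/mL → Resistant
Ertapenem (8 μg/mL) ≤ 8 μg/mL ⇒ Susceptible
Clarithromycin 9 mm: ≤ 10 mm ⇒ resistant
Cefuroxime: 32 μg/mL is ≥ 2 μg/mL — resistant
Ceftazidime 26 mm: in 23–26 mm — intermediate
Gentamicin: 19 mm is ≤ 21 mm ⇒ resistant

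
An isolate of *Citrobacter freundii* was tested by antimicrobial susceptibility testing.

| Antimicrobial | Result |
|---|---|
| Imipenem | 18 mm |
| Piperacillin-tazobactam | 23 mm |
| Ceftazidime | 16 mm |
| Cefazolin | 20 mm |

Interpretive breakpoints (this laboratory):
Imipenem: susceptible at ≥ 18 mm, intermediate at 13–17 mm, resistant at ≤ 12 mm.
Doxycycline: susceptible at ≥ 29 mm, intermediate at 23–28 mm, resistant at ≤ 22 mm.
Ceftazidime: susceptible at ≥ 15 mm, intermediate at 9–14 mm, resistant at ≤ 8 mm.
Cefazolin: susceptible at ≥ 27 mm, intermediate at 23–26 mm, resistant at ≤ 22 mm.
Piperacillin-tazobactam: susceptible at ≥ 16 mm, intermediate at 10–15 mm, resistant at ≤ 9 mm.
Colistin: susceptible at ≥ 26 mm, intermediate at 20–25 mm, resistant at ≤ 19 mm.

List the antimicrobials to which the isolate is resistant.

cefazolin

Imipenem (18 mm) ≥ 18 mm ⇒ S
Piperacillin-tazobactam (23 mm) ≥ 16 mm → S
Ceftazidime (16 mm) ≥ 15 mm ⇒ Susceptible
Cefazolin: 20 mm is ≤ 22 mm ⇒ resistant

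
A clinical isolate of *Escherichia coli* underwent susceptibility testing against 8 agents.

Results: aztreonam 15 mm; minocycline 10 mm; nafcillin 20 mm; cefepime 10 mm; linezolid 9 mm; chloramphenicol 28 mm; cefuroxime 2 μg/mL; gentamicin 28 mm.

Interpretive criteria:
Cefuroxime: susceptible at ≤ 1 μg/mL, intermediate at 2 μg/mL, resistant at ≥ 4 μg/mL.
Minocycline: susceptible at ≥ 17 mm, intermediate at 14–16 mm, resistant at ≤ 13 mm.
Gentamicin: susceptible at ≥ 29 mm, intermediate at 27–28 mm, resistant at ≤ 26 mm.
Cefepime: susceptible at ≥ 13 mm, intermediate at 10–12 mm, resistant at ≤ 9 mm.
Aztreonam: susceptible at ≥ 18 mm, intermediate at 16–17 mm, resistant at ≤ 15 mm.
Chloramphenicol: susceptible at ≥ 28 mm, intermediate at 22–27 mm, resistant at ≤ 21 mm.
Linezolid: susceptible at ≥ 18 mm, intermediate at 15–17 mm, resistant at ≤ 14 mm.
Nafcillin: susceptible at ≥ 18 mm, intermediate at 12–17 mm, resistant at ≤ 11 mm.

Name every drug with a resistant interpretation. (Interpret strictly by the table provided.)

Aztreonam 15 mm: ≤ 15 mm → R
Minocycline: 10 mm is ≤ 13 mm ⇒ Resistant
Nafcillin: 20 mm is ≥ 18 mm — Susceptible
Cefepime (10 mm) in 10–12 mm — I
Linezolid (9 mm) ≤ 14 mm ⇒ R
Chloramphenicol 28 mm: ≥ 28 mm → susceptible
Cefuroxime (2 μg/mL) = 2 μg/mL ⇒ intermediate
Gentamicin (28 mm) in 27–28 mm → intermediate

aztreonam, minocycline, linezolid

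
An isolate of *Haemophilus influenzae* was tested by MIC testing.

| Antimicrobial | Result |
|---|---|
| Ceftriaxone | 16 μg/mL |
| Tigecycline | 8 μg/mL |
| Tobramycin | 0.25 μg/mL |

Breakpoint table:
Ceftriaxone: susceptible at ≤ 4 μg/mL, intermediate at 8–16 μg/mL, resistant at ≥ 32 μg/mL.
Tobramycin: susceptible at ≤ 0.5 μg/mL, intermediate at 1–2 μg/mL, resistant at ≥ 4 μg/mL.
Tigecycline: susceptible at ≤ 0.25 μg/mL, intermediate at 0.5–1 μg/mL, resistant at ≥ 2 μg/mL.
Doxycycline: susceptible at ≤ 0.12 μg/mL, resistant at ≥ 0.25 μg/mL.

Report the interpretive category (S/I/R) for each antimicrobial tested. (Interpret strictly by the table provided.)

Ceftriaxone (16 μg/mL) in 8–16 μg/mL — intermediate
Tigecycline: 8 μg/mL is ≥ 2 μg/mL ⇒ R
Tobramycin 0.25 μg/mL: ≤ 0.5 μg/mL ⇒ S

I, R, S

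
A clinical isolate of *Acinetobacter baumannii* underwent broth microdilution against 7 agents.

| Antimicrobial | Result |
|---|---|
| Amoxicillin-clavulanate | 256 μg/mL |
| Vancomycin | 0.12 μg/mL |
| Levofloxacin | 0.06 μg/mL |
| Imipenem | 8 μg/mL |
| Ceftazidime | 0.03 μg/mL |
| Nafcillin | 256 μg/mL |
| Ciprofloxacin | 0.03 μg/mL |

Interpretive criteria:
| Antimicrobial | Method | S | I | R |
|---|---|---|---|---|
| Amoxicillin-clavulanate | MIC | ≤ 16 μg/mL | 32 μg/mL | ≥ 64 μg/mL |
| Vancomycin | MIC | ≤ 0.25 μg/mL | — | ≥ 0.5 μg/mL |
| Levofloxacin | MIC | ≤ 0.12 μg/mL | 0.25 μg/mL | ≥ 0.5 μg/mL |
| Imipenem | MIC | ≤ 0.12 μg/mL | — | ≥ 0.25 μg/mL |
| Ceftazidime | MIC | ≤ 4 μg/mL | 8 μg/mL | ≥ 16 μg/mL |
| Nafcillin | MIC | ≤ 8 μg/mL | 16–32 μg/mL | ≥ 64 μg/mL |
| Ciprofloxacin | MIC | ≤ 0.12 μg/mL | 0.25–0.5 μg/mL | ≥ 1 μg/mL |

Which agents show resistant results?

amoxicillin-clavulanate, imipenem, nafcillin

Amoxicillin-clavulanate: 256 μg/mL is ≥ 64 μg/mL → Resistant
Vancomycin 0.12 μg/mL: ≤ 0.25 μg/mL ⇒ S
Levofloxacin 0.06 μg/mL: ≤ 0.12 μg/mL — S
Imipenem (8 μg/mL) ≥ 0.25 μg/mL ⇒ resistant
Ceftazidime (0.03 μg/mL) ≤ 4 μg/mL → Susceptible
Nafcillin (256 μg/mL) ≥ 64 μg/mL — R
Ciprofloxacin 0.03 μg/mL: ≤ 0.12 μg/mL ⇒ S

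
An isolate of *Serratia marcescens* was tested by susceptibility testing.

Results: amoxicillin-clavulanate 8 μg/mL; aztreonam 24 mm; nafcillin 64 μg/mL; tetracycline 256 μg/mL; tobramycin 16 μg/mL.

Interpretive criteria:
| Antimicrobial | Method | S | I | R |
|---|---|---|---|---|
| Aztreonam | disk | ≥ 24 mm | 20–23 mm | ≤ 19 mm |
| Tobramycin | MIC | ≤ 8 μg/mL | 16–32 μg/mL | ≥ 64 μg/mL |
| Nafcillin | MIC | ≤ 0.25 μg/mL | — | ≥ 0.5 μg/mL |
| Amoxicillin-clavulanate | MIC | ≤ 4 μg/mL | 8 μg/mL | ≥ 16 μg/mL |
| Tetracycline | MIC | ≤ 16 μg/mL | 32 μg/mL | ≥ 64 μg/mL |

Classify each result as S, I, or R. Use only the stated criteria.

Amoxicillin-clavulanate: 8 μg/mL is = 8 μg/mL → Intermediate
Aztreonam: 24 mm is ≥ 24 mm — S
Nafcillin (64 μg/mL) ≥ 0.5 μg/mL — R
Tetracycline 256 μg/mL: ≥ 64 μg/mL — resistant
Tobramycin (16 μg/mL) in 16–32 μg/mL → intermediate

I, S, R, R, I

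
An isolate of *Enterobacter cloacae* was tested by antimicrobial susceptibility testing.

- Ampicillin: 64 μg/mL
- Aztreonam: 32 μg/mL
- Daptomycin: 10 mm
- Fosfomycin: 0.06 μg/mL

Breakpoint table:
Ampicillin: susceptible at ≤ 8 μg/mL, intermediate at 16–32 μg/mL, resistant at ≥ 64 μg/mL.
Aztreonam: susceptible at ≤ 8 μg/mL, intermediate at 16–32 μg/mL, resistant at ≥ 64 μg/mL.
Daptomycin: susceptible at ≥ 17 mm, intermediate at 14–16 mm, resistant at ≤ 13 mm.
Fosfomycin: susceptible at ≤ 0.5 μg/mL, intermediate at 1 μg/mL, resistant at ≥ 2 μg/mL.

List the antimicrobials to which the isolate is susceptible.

fosfomycin

Ampicillin 64 μg/mL: ≥ 64 μg/mL ⇒ resistant
Aztreonam 32 μg/mL: in 16–32 μg/mL ⇒ intermediate
Daptomycin: 10 mm is ≤ 13 mm ⇒ Resistant
Fosfomycin (0.06 μg/mL) ≤ 0.5 μg/mL ⇒ S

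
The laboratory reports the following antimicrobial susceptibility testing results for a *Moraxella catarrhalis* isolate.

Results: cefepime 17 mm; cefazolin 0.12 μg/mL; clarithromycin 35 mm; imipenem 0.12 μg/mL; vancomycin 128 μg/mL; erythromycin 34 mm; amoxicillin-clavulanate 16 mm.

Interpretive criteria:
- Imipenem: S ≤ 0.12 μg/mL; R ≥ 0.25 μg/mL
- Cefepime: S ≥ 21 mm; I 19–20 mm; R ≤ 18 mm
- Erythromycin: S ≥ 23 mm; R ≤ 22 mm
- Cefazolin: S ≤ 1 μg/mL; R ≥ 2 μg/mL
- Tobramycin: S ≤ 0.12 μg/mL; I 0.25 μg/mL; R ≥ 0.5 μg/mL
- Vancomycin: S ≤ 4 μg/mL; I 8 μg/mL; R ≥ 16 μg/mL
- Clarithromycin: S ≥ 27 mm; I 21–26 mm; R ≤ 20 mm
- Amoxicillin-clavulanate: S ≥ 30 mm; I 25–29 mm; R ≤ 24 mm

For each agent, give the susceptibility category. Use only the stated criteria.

Cefepime: 17 mm is ≤ 18 mm ⇒ resistant
Cefazolin: 0.12 μg/mL is ≤ 1 μg/mL ⇒ S
Clarithromycin: 35 mm is ≥ 27 mm ⇒ Susceptible
Imipenem: 0.12 μg/mL is ≤ 0.12 μg/mL — Susceptible
Vancomycin 128 μg/mL: ≥ 16 μg/mL — resistant
Erythromycin 34 mm: ≥ 23 mm ⇒ Susceptible
Amoxicillin-clavulanate 16 mm: ≤ 24 mm ⇒ resistant

R, S, S, S, R, S, R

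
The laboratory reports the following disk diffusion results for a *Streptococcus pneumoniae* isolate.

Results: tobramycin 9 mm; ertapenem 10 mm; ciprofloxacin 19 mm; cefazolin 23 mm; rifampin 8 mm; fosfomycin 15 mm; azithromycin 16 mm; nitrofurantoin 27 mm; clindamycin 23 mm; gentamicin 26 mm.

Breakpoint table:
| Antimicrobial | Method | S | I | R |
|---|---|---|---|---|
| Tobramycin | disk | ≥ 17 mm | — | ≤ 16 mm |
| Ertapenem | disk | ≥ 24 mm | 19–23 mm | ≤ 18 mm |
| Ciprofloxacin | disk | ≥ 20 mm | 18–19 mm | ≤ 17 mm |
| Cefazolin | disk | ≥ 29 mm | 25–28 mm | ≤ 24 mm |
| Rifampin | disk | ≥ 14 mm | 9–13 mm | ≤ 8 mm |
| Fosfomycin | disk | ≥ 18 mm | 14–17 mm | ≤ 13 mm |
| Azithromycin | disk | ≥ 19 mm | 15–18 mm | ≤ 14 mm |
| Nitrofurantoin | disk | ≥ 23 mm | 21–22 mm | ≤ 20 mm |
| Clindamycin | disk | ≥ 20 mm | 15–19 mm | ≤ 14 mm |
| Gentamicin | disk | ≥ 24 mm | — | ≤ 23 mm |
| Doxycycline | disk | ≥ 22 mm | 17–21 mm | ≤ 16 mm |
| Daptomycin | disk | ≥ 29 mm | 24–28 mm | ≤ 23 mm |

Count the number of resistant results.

Tobramycin 9 mm: ≤ 16 mm — resistant
Ertapenem 10 mm: ≤ 18 mm ⇒ Resistant
Ciprofloxacin 19 mm: in 18–19 mm → intermediate
Cefazolin (23 mm) ≤ 24 mm → Resistant
Rifampin (8 mm) ≤ 8 mm ⇒ resistant
Fosfomycin 15 mm: in 14–17 mm — I
Azithromycin 16 mm: in 15–18 mm ⇒ I
Nitrofurantoin 27 mm: ≥ 23 mm → Susceptible
Clindamycin: 23 mm is ≥ 20 mm → Susceptible
Gentamicin 26 mm: ≥ 24 mm → S
Resistant: 4

4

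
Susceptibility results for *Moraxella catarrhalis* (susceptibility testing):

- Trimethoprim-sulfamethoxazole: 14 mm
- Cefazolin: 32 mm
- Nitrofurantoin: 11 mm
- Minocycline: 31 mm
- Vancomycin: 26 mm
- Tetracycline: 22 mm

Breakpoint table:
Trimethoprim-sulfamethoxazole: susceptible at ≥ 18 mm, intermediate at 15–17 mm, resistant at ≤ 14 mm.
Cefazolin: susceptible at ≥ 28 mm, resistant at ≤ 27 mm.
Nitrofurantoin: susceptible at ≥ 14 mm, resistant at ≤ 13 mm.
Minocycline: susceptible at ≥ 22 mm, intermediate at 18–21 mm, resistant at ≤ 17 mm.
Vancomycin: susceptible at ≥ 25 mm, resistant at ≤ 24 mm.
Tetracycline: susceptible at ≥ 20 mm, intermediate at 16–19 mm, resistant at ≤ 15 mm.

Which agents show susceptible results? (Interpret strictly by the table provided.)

Trimethoprim-sulfamethoxazole 14 mm: ≤ 14 mm — resistant
Cefazolin 32 mm: ≥ 28 mm → susceptible
Nitrofurantoin 11 mm: ≤ 13 mm — resistant
Minocycline: 31 mm is ≥ 22 mm → Susceptible
Vancomycin (26 mm) ≥ 25 mm ⇒ Susceptible
Tetracycline: 22 mm is ≥ 20 mm — Susceptible

cefazolin, minocycline, vancomycin, tetracycline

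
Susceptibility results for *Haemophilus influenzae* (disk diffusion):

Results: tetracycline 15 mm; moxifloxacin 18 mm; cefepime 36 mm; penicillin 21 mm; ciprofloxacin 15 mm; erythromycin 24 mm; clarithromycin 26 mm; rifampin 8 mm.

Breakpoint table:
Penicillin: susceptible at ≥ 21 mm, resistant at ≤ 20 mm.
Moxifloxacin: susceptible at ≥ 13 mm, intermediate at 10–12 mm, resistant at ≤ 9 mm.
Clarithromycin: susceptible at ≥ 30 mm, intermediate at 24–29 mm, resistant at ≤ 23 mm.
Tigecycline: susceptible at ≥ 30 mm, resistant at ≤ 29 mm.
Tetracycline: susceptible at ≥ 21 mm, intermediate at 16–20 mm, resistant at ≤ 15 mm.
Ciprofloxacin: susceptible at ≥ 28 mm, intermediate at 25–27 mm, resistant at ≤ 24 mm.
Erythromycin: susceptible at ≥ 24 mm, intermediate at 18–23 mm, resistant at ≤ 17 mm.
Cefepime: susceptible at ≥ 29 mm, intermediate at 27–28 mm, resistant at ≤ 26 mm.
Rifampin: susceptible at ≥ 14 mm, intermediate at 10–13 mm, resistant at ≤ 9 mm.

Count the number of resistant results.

Tetracycline (15 mm) ≤ 15 mm ⇒ R
Moxifloxacin (18 mm) ≥ 13 mm → Susceptible
Cefepime: 36 mm is ≥ 29 mm ⇒ Susceptible
Penicillin (21 mm) ≥ 21 mm → susceptible
Ciprofloxacin (15 mm) ≤ 24 mm — R
Erythromycin 24 mm: ≥ 24 mm ⇒ S
Clarithromycin: 26 mm is in 24–29 mm — I
Rifampin 8 mm: ≤ 9 mm → Resistant
Resistant: 3

3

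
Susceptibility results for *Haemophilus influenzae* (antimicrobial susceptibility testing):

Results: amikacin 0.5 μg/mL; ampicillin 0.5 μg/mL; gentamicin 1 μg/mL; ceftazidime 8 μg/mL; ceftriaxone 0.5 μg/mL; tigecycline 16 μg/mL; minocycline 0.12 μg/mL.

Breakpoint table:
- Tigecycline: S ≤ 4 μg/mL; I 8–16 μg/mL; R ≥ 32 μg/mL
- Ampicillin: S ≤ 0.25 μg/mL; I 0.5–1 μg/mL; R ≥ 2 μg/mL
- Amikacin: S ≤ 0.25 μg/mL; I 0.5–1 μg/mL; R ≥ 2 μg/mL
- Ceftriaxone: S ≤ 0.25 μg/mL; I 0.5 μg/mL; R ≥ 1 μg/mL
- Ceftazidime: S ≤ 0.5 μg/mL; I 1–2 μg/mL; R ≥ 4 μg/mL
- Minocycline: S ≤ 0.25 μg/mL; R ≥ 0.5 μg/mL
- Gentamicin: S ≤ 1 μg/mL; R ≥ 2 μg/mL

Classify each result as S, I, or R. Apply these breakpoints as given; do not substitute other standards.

Amikacin: 0.5 μg/mL is in 0.5–1 μg/mL → Intermediate
Ampicillin: 0.5 μg/mL is in 0.5–1 μg/mL — I
Gentamicin: 1 μg/mL is ≤ 1 μg/mL → Susceptible
Ceftazidime (8 μg/mL) ≥ 4 μg/mL → R
Ceftriaxone: 0.5 μg/mL is = 0.5 μg/mL — intermediate
Tigecycline: 16 μg/mL is in 8–16 μg/mL — intermediate
Minocycline: 0.12 μg/mL is ≤ 0.25 μg/mL ⇒ S

I, I, S, R, I, I, S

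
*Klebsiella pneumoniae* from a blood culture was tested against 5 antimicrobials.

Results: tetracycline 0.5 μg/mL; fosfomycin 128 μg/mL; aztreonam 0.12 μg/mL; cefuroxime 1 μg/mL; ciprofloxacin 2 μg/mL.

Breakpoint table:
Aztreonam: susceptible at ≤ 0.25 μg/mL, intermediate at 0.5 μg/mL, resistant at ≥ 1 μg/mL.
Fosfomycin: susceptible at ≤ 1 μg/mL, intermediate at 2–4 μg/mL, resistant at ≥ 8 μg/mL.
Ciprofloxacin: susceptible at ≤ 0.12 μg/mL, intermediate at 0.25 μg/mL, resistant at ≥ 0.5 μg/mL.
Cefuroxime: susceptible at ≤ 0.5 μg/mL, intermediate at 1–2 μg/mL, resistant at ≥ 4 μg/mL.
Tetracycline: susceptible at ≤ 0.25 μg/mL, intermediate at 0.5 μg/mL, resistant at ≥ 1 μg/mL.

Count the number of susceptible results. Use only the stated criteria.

1

Tetracycline 0.5 μg/mL: = 0.5 μg/mL → Intermediate
Fosfomycin (128 μg/mL) ≥ 8 μg/mL → Resistant
Aztreonam (0.12 μg/mL) ≤ 0.25 μg/mL — susceptible
Cefuroxime: 1 μg/mL is in 1–2 μg/mL ⇒ I
Ciprofloxacin 2 μg/mL: ≥ 0.5 μg/mL — R
Susceptible: 1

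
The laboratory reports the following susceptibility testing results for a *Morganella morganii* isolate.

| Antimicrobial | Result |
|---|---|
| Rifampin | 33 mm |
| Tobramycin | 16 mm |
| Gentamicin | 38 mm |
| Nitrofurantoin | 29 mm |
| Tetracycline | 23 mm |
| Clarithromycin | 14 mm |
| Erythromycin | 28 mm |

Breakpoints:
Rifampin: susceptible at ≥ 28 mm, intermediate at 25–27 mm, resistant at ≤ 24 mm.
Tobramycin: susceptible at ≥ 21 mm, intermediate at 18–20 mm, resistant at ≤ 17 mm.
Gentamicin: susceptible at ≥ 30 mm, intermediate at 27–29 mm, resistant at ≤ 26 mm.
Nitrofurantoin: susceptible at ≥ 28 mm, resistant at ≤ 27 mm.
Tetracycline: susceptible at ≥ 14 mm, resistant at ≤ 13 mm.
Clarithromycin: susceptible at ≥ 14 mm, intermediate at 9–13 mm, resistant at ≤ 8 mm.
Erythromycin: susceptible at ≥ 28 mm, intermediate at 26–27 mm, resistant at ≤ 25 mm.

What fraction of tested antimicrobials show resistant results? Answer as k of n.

1 of 7

Rifampin 33 mm: ≥ 28 mm ⇒ susceptible
Tobramycin 16 mm: ≤ 17 mm → resistant
Gentamicin: 38 mm is ≥ 30 mm ⇒ Susceptible
Nitrofurantoin: 29 mm is ≥ 28 mm ⇒ Susceptible
Tetracycline: 23 mm is ≥ 14 mm → susceptible
Clarithromycin 14 mm: ≥ 14 mm → Susceptible
Erythromycin (28 mm) ≥ 28 mm ⇒ susceptible
Resistant: 1/7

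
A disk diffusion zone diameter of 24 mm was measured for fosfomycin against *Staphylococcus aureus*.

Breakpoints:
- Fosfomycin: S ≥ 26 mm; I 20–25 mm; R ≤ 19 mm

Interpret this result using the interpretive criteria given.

Fosfomycin: 24 mm is in 20–25 mm ⇒ I

I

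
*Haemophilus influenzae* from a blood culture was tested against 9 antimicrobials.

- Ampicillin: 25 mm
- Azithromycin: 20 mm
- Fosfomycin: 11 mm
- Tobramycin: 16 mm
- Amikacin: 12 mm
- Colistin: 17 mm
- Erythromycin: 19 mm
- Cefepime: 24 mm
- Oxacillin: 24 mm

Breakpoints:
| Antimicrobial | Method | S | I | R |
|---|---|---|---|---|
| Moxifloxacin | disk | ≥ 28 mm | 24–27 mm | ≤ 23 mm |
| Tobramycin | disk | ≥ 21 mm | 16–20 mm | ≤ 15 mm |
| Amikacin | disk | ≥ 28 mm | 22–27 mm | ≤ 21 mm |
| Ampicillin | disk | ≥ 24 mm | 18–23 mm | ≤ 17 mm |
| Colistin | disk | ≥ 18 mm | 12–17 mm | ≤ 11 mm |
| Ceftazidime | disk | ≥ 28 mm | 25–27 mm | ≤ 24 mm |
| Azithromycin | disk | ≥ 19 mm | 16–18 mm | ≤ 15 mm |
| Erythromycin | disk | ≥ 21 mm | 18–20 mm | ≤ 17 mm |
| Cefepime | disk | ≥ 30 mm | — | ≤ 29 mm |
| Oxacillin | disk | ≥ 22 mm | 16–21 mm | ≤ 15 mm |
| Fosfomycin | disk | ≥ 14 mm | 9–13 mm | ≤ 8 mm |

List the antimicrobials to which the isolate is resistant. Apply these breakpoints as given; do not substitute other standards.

Ampicillin (25 mm) ≥ 24 mm ⇒ S
Azithromycin 20 mm: ≥ 19 mm → susceptible
Fosfomycin (11 mm) in 9–13 mm ⇒ I
Tobramycin (16 mm) in 16–20 mm — intermediate
Amikacin (12 mm) ≤ 21 mm ⇒ resistant
Colistin: 17 mm is in 12–17 mm → I
Erythromycin 19 mm: in 18–20 mm ⇒ I
Cefepime 24 mm: ≤ 29 mm ⇒ R
Oxacillin 24 mm: ≥ 22 mm — S

amikacin, cefepime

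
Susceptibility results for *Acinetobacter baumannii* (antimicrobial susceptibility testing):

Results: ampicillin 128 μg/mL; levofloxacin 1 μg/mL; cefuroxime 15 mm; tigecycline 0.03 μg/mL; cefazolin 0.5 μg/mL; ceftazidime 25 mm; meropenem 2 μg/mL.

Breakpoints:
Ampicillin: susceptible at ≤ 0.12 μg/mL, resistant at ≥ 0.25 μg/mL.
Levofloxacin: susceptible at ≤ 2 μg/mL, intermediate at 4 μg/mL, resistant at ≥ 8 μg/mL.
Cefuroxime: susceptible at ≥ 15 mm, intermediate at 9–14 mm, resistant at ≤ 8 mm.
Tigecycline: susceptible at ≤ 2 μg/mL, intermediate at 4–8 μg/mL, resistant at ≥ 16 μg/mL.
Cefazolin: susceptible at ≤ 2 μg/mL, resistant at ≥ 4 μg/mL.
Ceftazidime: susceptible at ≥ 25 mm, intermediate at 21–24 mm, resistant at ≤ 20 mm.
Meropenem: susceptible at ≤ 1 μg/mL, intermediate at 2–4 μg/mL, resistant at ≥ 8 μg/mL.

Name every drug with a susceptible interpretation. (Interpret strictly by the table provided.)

levofloxacin, cefuroxime, tigecycline, cefazolin, ceftazidime

Ampicillin 128 μg/mL: ≥ 0.25 μg/mL — Resistant
Levofloxacin: 1 μg/mL is ≤ 2 μg/mL ⇒ Susceptible
Cefuroxime (15 mm) ≥ 15 mm — Susceptible
Tigecycline 0.03 μg/mL: ≤ 2 μg/mL — Susceptible
Cefazolin 0.5 μg/mL: ≤ 2 μg/mL ⇒ S
Ceftazidime (25 mm) ≥ 25 mm — susceptible
Meropenem (2 μg/mL) in 2–4 μg/mL — I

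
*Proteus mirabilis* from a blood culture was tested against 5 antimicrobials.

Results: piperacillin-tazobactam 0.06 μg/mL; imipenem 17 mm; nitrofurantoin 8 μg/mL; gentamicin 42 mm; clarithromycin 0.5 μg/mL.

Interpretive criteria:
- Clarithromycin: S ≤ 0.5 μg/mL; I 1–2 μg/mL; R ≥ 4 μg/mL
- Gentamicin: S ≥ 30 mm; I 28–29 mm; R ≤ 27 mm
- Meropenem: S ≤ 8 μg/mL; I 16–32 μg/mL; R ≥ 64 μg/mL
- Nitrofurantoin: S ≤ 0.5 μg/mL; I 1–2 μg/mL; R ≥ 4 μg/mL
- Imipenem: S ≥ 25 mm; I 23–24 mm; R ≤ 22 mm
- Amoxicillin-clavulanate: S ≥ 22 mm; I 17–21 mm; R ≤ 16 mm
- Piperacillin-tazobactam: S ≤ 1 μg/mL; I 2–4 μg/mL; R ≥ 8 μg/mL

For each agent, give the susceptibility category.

S, R, R, S, S

Piperacillin-tazobactam (0.06 μg/mL) ≤ 1 μg/mL → S
Imipenem (17 mm) ≤ 22 mm ⇒ R
Nitrofurantoin: 8 μg/mL is ≥ 4 μg/mL → Resistant
Gentamicin (42 mm) ≥ 30 mm ⇒ Susceptible
Clarithromycin 0.5 μg/mL: ≤ 0.5 μg/mL — susceptible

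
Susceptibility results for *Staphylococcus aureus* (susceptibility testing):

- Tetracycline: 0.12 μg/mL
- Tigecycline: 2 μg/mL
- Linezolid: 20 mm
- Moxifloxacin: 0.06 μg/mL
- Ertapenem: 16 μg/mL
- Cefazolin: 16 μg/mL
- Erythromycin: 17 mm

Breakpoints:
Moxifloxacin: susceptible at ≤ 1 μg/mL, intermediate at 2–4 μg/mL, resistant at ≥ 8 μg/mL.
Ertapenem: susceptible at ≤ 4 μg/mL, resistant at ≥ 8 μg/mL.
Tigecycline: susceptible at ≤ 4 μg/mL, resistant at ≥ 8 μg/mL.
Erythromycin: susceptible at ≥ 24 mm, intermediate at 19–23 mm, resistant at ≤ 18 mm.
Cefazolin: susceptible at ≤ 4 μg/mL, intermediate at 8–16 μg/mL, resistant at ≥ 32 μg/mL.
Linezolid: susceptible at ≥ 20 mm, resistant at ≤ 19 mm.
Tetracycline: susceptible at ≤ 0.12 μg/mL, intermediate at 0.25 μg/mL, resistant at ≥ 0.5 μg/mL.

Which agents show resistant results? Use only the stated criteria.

Tetracycline: 0.12 μg/mL is ≤ 0.12 μg/mL → S
Tigecycline: 2 μg/mL is ≤ 4 μg/mL ⇒ susceptible
Linezolid 20 mm: ≥ 20 mm ⇒ S
Moxifloxacin: 0.06 μg/mL is ≤ 1 μg/mL ⇒ susceptible
Ertapenem (16 μg/mL) ≥ 8 μg/mL → Resistant
Cefazolin: 16 μg/mL is in 8–16 μg/mL → I
Erythromycin: 17 mm is ≤ 18 mm ⇒ Resistant

ertapenem, erythromycin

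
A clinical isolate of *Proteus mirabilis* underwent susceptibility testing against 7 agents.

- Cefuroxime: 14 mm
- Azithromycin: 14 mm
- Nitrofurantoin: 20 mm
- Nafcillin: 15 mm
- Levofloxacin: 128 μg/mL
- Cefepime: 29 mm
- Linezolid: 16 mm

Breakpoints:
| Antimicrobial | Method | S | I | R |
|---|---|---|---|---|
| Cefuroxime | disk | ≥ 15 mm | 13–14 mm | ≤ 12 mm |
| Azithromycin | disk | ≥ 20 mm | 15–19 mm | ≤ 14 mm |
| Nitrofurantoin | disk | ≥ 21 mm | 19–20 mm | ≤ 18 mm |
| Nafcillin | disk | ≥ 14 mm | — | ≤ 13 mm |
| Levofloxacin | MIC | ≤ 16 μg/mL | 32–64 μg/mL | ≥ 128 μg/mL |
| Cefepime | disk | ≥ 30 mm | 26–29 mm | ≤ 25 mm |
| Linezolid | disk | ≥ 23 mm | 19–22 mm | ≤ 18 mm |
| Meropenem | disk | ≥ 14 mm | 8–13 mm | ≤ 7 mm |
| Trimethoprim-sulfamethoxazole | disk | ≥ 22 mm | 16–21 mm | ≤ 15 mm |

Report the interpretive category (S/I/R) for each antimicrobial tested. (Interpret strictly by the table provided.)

I, R, I, S, R, I, R

Cefuroxime: 14 mm is in 13–14 mm — intermediate
Azithromycin (14 mm) ≤ 14 mm → Resistant
Nitrofurantoin: 20 mm is in 19–20 mm — Intermediate
Nafcillin: 15 mm is ≥ 14 mm → susceptible
Levofloxacin 128 μg/mL: ≥ 128 μg/mL → resistant
Cefepime: 29 mm is in 26–29 mm — Intermediate
Linezolid: 16 mm is ≤ 18 mm → Resistant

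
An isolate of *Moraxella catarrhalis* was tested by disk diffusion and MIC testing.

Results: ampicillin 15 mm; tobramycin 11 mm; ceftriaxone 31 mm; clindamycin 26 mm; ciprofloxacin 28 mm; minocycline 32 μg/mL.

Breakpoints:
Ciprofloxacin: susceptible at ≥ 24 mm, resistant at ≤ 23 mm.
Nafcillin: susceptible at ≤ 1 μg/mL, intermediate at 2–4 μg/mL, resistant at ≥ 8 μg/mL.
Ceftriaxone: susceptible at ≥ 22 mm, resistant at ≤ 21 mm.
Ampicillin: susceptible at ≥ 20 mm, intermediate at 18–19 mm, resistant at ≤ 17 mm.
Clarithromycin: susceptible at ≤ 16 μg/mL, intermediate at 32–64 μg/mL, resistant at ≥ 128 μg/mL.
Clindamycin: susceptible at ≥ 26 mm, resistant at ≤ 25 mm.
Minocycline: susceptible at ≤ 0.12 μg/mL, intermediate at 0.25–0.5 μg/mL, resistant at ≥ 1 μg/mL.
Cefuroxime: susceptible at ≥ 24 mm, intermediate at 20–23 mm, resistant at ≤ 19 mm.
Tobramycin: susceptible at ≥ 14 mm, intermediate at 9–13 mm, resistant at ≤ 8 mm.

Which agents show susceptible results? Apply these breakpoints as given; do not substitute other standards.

Ampicillin (15 mm) ≤ 17 mm — resistant
Tobramycin: 11 mm is in 9–13 mm ⇒ Intermediate
Ceftriaxone (31 mm) ≥ 22 mm ⇒ Susceptible
Clindamycin: 26 mm is ≥ 26 mm — S
Ciprofloxacin (28 mm) ≥ 24 mm — susceptible
Minocycline 32 μg/mL: ≥ 1 μg/mL ⇒ resistant

ceftriaxone, clindamycin, ciprofloxacin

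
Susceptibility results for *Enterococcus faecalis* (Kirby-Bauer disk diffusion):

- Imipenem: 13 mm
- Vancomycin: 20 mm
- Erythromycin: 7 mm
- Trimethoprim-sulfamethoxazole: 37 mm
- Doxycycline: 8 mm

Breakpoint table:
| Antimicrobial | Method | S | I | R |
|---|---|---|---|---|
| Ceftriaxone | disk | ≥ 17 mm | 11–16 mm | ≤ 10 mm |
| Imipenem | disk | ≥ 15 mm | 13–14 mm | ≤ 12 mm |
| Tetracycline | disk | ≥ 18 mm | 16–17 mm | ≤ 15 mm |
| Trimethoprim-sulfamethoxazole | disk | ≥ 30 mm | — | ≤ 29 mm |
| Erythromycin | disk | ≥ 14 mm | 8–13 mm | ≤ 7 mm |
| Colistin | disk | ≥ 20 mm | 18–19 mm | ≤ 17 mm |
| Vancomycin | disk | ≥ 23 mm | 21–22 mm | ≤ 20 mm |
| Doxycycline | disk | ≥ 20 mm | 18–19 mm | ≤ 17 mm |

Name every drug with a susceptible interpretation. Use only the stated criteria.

Imipenem 13 mm: in 13–14 mm — I
Vancomycin: 20 mm is ≤ 20 mm — R
Erythromycin 7 mm: ≤ 7 mm — R
Trimethoprim-sulfamethoxazole: 37 mm is ≥ 30 mm ⇒ susceptible
Doxycycline 8 mm: ≤ 17 mm — Resistant

trimethoprim-sulfamethoxazole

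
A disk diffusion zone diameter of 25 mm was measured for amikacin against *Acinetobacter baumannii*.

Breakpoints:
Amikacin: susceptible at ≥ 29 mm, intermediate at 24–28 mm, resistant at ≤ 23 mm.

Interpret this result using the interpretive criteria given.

Amikacin: 25 mm is in 24–28 mm — I

I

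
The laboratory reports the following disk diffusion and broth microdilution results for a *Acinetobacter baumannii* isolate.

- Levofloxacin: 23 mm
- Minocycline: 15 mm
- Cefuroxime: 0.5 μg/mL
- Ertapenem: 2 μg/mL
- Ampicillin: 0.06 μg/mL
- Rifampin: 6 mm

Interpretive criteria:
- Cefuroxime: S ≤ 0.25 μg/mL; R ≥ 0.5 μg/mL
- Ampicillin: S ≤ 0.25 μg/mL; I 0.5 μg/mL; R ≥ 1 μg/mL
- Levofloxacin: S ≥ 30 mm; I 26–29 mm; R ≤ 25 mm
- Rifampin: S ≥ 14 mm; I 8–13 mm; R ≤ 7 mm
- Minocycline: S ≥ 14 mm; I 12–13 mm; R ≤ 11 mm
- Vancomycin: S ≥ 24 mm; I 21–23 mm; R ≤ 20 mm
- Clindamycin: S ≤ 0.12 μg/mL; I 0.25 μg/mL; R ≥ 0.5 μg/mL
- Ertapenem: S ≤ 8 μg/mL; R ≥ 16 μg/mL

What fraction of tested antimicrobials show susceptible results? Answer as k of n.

3 of 6

Levofloxacin 23 mm: ≤ 25 mm ⇒ resistant
Minocycline (15 mm) ≥ 14 mm ⇒ Susceptible
Cefuroxime (0.5 μg/mL) ≥ 0.5 μg/mL ⇒ R
Ertapenem 2 μg/mL: ≤ 8 μg/mL — Susceptible
Ampicillin 0.06 μg/mL: ≤ 0.25 μg/mL — Susceptible
Rifampin: 6 mm is ≤ 7 mm ⇒ R
Susceptible: 3/6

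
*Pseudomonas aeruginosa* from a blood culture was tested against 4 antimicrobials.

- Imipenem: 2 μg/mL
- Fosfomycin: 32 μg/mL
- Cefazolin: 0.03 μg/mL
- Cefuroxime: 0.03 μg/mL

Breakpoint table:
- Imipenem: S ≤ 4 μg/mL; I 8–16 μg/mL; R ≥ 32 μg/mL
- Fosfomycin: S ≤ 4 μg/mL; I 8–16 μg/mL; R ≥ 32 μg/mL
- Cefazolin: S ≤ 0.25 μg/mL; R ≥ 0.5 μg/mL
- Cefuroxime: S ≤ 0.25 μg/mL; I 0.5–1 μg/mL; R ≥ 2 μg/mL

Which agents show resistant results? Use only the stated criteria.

fosfomycin

Imipenem (2 μg/mL) ≤ 4 μg/mL → S
Fosfomycin (32 μg/mL) ≥ 32 μg/mL — Resistant
Cefazolin: 0.03 μg/mL is ≤ 0.25 μg/mL ⇒ Susceptible
Cefuroxime 0.03 μg/mL: ≤ 0.25 μg/mL — Susceptible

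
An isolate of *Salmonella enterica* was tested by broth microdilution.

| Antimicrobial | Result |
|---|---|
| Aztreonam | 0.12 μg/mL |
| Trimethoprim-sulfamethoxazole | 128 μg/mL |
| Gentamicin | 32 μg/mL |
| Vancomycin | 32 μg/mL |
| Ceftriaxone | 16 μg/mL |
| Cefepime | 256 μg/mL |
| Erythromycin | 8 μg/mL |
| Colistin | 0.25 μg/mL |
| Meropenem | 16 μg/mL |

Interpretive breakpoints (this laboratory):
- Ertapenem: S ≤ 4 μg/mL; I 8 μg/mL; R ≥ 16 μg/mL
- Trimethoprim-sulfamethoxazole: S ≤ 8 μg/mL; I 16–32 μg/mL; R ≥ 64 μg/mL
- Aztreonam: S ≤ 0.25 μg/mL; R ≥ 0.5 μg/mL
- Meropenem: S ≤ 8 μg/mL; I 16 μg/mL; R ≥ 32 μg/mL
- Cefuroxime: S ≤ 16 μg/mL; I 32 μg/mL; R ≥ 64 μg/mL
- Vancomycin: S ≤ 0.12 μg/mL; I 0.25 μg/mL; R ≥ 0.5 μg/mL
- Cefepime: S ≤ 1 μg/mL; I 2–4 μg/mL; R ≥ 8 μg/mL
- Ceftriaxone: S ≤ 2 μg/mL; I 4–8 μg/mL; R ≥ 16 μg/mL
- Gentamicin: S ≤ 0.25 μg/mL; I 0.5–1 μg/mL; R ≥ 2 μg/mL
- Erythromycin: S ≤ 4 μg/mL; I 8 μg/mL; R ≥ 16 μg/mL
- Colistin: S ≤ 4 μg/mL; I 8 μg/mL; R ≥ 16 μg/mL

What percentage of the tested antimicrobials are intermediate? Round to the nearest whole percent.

Aztreonam: 0.12 μg/mL is ≤ 0.25 μg/mL — susceptible
Trimethoprim-sulfamethoxazole (128 μg/mL) ≥ 64 μg/mL → resistant
Gentamicin 32 μg/mL: ≥ 2 μg/mL → Resistant
Vancomycin 32 μg/mL: ≥ 0.5 μg/mL ⇒ R
Ceftriaxone (16 μg/mL) ≥ 16 μg/mL → R
Cefepime: 256 μg/mL is ≥ 8 μg/mL — Resistant
Erythromycin 8 μg/mL: = 8 μg/mL → intermediate
Colistin 0.25 μg/mL: ≤ 4 μg/mL ⇒ S
Meropenem: 16 μg/mL is = 16 μg/mL — I
Intermediate: 2/9

22%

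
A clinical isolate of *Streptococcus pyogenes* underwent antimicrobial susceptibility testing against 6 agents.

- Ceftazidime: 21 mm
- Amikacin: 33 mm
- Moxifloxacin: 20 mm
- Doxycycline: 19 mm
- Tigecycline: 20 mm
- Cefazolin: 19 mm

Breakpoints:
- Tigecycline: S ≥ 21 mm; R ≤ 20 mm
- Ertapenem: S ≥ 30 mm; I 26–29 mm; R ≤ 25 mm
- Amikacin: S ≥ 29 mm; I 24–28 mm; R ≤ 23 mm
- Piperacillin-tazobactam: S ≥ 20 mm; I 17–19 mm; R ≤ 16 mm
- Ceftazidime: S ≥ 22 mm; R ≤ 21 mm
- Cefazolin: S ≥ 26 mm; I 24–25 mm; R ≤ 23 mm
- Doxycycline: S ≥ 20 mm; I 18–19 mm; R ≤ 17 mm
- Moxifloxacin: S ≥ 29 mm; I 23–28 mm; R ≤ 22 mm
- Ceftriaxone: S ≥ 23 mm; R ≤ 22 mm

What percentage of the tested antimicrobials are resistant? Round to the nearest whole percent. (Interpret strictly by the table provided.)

67%

Ceftazidime: 21 mm is ≤ 21 mm ⇒ R
Amikacin 33 mm: ≥ 29 mm ⇒ S
Moxifloxacin: 20 mm is ≤ 22 mm ⇒ resistant
Doxycycline 19 mm: in 18–19 mm → I
Tigecycline 20 mm: ≤ 20 mm ⇒ Resistant
Cefazolin: 19 mm is ≤ 23 mm — resistant
Resistant: 4/6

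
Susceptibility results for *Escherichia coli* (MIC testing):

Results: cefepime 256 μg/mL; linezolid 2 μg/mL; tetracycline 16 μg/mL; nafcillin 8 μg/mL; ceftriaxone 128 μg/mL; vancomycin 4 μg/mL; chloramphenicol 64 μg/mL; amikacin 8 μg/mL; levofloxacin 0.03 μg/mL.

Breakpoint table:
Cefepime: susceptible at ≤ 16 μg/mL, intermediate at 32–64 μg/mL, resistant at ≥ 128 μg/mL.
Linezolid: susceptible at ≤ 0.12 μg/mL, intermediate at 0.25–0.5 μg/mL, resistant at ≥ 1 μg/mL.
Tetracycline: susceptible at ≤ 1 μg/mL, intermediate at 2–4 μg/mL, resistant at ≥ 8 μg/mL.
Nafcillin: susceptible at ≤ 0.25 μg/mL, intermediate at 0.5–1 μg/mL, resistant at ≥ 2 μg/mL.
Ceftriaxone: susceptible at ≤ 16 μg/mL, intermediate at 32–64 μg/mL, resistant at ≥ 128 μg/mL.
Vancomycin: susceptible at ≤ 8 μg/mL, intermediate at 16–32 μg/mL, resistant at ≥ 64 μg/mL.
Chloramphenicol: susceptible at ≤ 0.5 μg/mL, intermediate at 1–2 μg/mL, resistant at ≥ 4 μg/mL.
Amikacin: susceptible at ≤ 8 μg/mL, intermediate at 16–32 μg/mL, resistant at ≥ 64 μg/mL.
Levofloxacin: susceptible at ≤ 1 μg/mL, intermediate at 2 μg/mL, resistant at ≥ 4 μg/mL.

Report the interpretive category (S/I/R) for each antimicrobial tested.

Cefepime: 256 μg/mL is ≥ 128 μg/mL → R
Linezolid: 2 μg/mL is ≥ 1 μg/mL — Resistant
Tetracycline: 16 μg/mL is ≥ 8 μg/mL → R
Nafcillin: 8 μg/mL is ≥ 2 μg/mL → Resistant
Ceftriaxone 128 μg/mL: ≥ 128 μg/mL ⇒ R
Vancomycin (4 μg/mL) ≤ 8 μg/mL — susceptible
Chloramphenicol (64 μg/mL) ≥ 4 μg/mL → R
Amikacin: 8 μg/mL is ≤ 8 μg/mL — S
Levofloxacin (0.03 μg/mL) ≤ 1 μg/mL → susceptible

R, R, R, R, R, S, R, S, S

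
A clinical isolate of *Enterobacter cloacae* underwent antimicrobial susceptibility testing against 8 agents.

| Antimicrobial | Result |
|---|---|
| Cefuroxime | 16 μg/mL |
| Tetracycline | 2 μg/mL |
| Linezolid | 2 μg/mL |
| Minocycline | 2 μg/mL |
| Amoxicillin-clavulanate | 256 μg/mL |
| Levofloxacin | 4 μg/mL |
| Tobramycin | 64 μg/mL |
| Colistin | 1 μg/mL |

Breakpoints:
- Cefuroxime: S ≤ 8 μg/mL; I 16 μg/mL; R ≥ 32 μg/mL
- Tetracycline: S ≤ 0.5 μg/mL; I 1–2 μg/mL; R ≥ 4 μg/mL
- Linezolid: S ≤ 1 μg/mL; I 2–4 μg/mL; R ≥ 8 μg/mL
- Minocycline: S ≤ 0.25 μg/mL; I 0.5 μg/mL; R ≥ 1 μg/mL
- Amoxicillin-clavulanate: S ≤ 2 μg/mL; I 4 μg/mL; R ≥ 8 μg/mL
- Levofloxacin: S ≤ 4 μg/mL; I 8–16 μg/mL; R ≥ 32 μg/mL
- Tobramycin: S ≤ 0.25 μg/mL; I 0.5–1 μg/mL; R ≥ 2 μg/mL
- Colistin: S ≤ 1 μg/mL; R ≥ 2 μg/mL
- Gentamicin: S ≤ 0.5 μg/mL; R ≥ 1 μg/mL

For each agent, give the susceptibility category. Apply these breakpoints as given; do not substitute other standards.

Cefuroxime 16 μg/mL: = 16 μg/mL — I
Tetracycline 2 μg/mL: in 1–2 μg/mL ⇒ Intermediate
Linezolid: 2 μg/mL is in 2–4 μg/mL ⇒ intermediate
Minocycline: 2 μg/mL is ≥ 1 μg/mL → R
Amoxicillin-clavulanate (256 μg/mL) ≥ 8 μg/mL — resistant
Levofloxacin 4 μg/mL: ≤ 4 μg/mL — susceptible
Tobramycin 64 μg/mL: ≥ 2 μg/mL ⇒ Resistant
Colistin 1 μg/mL: ≤ 1 μg/mL → S

I, I, I, R, R, S, R, S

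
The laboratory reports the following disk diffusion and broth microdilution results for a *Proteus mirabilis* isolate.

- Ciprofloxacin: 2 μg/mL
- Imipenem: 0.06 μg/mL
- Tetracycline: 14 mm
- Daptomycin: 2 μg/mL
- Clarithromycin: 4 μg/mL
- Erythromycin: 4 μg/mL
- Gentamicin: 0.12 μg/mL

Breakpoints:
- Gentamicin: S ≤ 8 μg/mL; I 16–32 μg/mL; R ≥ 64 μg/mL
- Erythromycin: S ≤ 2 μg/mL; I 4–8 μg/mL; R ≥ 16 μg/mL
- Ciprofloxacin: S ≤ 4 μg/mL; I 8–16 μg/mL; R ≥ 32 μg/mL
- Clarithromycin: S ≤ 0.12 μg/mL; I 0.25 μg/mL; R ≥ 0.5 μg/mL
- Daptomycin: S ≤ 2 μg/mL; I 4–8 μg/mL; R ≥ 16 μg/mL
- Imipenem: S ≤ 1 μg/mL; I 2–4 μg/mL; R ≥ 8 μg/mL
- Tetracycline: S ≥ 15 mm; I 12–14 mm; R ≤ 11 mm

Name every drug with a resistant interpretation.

clarithromycin

Ciprofloxacin: 2 μg/mL is ≤ 4 μg/mL → susceptible
Imipenem: 0.06 μg/mL is ≤ 1 μg/mL — susceptible
Tetracycline (14 mm) in 12–14 mm — Intermediate
Daptomycin (2 μg/mL) ≤ 2 μg/mL — Susceptible
Clarithromycin 4 μg/mL: ≥ 0.5 μg/mL ⇒ R
Erythromycin 4 μg/mL: in 4–8 μg/mL → intermediate
Gentamicin 0.12 μg/mL: ≤ 8 μg/mL ⇒ susceptible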